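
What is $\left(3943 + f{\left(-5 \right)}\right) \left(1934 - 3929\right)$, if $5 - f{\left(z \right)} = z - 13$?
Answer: $-7912170$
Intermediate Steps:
$f{\left(z \right)} = 18 - z$ ($f{\left(z \right)} = 5 - \left(z - 13\right) = 5 - \left(-13 + z\right) = 18 - z$)
$\left(3943 + f{\left(-5 \right)}\right) \left(1934 - 3929\right) = \left(3943 + \left(18 - -5\right)\right) \left(1934 - 3929\right) = \left(3943 + \left(18 + 5\right)\right) \left(-1995\right) = \left(3943 + 23\right) \left(-1995\right) = 3966 \left(-1995\right) = -7912170$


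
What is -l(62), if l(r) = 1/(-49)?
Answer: 1/49 ≈ 0.020408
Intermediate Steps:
l(r) = -1/49
-l(62) = -1*(-1/49) = 1/49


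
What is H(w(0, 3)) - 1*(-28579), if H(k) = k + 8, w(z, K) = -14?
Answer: 28573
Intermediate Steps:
H(k) = 8 + k
H(w(0, 3)) - 1*(-28579) = (8 - 14) - 1*(-28579) = -6 + 28579 = 28573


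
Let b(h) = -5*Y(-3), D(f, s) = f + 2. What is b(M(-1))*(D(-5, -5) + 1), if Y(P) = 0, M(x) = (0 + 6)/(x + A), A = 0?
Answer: 0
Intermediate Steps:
M(x) = 6/x (M(x) = (0 + 6)/(x + 0) = 6/x)
D(f, s) = 2 + f
b(h) = 0 (b(h) = -5*0 = 0)
b(M(-1))*(D(-5, -5) + 1) = 0*((2 - 5) + 1) = 0*(-3 + 1) = 0*(-2) = 0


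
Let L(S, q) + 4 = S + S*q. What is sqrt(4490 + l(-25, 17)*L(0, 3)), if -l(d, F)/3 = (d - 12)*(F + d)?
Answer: sqrt(8042) ≈ 89.677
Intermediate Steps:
L(S, q) = -4 + S + S*q (L(S, q) = -4 + (S + S*q) = -4 + S + S*q)
l(d, F) = -3*(-12 + d)*(F + d) (l(d, F) = -3*(d - 12)*(F + d) = -3*(-12 + d)*(F + d))
sqrt(4490 + l(-25, 17)*L(0, 3)) = sqrt(4490 + (-3*(-25)**2 + 36*17 + 36*(-25) - 3*17*(-25))*(-4 + 0 + 0*3)) = sqrt(4490 + (-3*625 + 612 - 900 + 1275)*(-4 + 0 + 0)) = sqrt(4490 + (-1875 + 612 - 900 + 1275)*(-4)) = sqrt(4490 - 888*(-4)) = sqrt(4490 + 3552) = sqrt(8042)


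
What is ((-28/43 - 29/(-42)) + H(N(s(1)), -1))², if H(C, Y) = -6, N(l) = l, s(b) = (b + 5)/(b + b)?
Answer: 115885225/3261636 ≈ 35.530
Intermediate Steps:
s(b) = (5 + b)/(2*b) (s(b) = (5 + b)/((2*b)) = (5 + b)*(1/(2*b)) = (5 + b)/(2*b))
((-28/43 - 29/(-42)) + H(N(s(1)), -1))² = ((-28/43 - 29/(-42)) - 6)² = ((-28*1/43 - 29*(-1/42)) - 6)² = ((-28/43 + 29/42) - 6)² = (71/1806 - 6)² = (-10765/1806)² = 115885225/3261636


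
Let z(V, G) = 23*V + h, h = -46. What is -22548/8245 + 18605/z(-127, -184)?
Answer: -220298141/24462915 ≈ -9.0054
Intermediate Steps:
z(V, G) = -46 + 23*V (z(V, G) = 23*V - 46 = -46 + 23*V)
-22548/8245 + 18605/z(-127, -184) = -22548/8245 + 18605/(-46 + 23*(-127)) = -22548*1/8245 + 18605/(-46 - 2921) = -22548/8245 + 18605/(-2967) = -22548/8245 + 18605*(-1/2967) = -22548/8245 - 18605/2967 = -220298141/24462915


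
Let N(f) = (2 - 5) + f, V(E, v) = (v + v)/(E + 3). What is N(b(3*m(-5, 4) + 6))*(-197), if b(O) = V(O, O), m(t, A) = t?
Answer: 0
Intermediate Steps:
V(E, v) = 2*v/(3 + E) (V(E, v) = (2*v)/(3 + E) = 2*v/(3 + E))
b(O) = 2*O/(3 + O)
N(f) = -3 + f
N(b(3*m(-5, 4) + 6))*(-197) = (-3 + 2*(3*(-5) + 6)/(3 + (3*(-5) + 6)))*(-197) = (-3 + 2*(-15 + 6)/(3 + (-15 + 6)))*(-197) = (-3 + 2*(-9)/(3 - 9))*(-197) = (-3 + 2*(-9)/(-6))*(-197) = (-3 + 2*(-9)*(-⅙))*(-197) = (-3 + 3)*(-197) = 0*(-197) = 0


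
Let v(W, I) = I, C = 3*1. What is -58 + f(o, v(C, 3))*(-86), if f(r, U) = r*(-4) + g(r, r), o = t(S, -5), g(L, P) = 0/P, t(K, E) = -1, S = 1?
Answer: -402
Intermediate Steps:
C = 3
g(L, P) = 0
o = -1
f(r, U) = -4*r (f(r, U) = r*(-4) + 0 = -4*r + 0 = -4*r)
-58 + f(o, v(C, 3))*(-86) = -58 - 4*(-1)*(-86) = -58 + 4*(-86) = -58 - 344 = -402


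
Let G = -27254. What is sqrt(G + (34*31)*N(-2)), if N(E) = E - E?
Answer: I*sqrt(27254) ≈ 165.09*I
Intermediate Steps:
N(E) = 0
sqrt(G + (34*31)*N(-2)) = sqrt(-27254 + (34*31)*0) = sqrt(-27254 + 1054*0) = sqrt(-27254 + 0) = sqrt(-27254) = I*sqrt(27254)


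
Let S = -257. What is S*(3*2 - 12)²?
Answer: -9252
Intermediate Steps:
S*(3*2 - 12)² = -257*(3*2 - 12)² = -257*(6 - 12)² = -257*(-6)² = -257*36 = -9252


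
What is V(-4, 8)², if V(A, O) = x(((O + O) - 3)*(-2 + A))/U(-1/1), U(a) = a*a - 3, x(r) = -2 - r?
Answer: 1444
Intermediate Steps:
U(a) = -3 + a² (U(a) = a² - 3 = -3 + a²)
V(A, O) = 1 + (-3 + 2*O)*(-2 + A)/2 (V(A, O) = (-2 - ((O + O) - 3)*(-2 + A))/(-3 + (-1/1)²) = (-2 - (2*O - 3)*(-2 + A))/(-3 + (-1*1)²) = (-2 - (-3 + 2*O)*(-2 + A))/(-3 + (-1)²) = (-2 - (-3 + 2*O)*(-2 + A))/(-3 + 1) = (-2 - (-3 + 2*O)*(-2 + A))/(-2) = (-2 - (-3 + 2*O)*(-2 + A))*(-½) = 1 + (-3 + 2*O)*(-2 + A)/2)
V(-4, 8)² = (4 - 2*8 - 3/2*(-4) - 4*8)² = (4 - 16 + 6 - 32)² = (-38)² = 1444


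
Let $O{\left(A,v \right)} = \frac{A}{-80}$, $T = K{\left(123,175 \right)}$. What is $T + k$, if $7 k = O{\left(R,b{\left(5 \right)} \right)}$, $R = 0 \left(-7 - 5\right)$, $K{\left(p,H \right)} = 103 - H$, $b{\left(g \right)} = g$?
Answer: $-72$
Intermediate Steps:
$T = -72$ ($T = 103 - 175 = -72$)
$R = 0$ ($R = 0 \left(-12\right) = 0$)
$O{\left(A,v \right)} = - \frac{A}{80}$ ($O{\left(A,v \right)} = A \left(- \frac{1}{80}\right) = - \frac{A}{80}$)
$k = 0$ ($k = \frac{\left(- \frac{1}{80}\right) 0}{7} = \frac{1}{7} \cdot 0 = 0$)
$T + k = -72 + 0 = -72$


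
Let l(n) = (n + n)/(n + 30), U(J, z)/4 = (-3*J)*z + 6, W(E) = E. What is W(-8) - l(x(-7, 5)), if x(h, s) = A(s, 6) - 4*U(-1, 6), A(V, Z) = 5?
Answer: -3550/349 ≈ -10.172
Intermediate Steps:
U(J, z) = 24 - 12*J*z (U(J, z) = 4*((-3*J)*z + 6) = 4*(-3*J*z + 6) = 4*(6 - 3*J*z) = 24 - 12*J*z)
x(h, s) = -379 (x(h, s) = 5 - 4*(24 - 12*(-1)*6) = 5 - 4*(24 + 72) = 5 - 4*96 = 5 - 384 = -379)
l(n) = 2*n/(30 + n) (l(n) = (2*n)/(30 + n) = 2*n/(30 + n))
W(-8) - l(x(-7, 5)) = -8 - 2*(-379)/(30 - 379) = -8 - 2*(-379)/(-349) = -8 - 2*(-379)*(-1)/349 = -8 - 1*758/349 = -8 - 758/349 = -3550/349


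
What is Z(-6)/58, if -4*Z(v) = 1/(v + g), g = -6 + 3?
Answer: 1/2088 ≈ 0.00047893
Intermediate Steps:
g = -3
Z(v) = -1/(4*(-3 + v)) (Z(v) = -1/(4*(v - 3)) = -1/(4*(-3 + v)))
Z(-6)/58 = -1/(-12 + 4*(-6))/58 = -1/(-12 - 24)*(1/58) = -1/(-36)*(1/58) = -1*(-1/36)*(1/58) = (1/36)*(1/58) = 1/2088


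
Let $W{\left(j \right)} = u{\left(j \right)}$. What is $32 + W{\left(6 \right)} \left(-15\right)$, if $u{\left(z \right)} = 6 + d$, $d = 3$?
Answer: $-103$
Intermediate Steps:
$u{\left(z \right)} = 9$ ($u{\left(z \right)} = 6 + 3 = 9$)
$W{\left(j \right)} = 9$
$32 + W{\left(6 \right)} \left(-15\right) = 32 + 9 \left(-15\right) = 32 - 135 = -103$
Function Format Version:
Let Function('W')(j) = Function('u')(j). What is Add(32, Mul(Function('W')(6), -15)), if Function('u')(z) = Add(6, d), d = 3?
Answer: -103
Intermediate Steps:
Function('u')(z) = 9 (Function('u')(z) = Add(6, 3) = 9)
Function('W')(j) = 9
Add(32, Mul(Function('W')(6), -15)) = Add(32, Mul(9, -15)) = Add(32, -135) = -103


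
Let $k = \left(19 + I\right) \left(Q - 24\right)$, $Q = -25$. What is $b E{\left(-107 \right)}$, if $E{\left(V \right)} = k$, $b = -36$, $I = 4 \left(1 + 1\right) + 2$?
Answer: $51156$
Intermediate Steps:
$I = 10$ ($I = 4 \cdot 2 + 2 = 8 + 2 = 10$)
$k = -1421$ ($k = \left(19 + 10\right) \left(-25 - 24\right) = 29 \left(-49\right) = -1421$)
$E{\left(V \right)} = -1421$
$b E{\left(-107 \right)} = \left(-36\right) \left(-1421\right) = 51156$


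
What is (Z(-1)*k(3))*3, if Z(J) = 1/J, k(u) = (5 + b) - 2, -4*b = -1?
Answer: -39/4 ≈ -9.7500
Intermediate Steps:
b = ¼ (b = -¼*(-1) = ¼ ≈ 0.25000)
k(u) = 13/4 (k(u) = (5 + ¼) - 2 = 21/4 - 2 = 13/4)
(Z(-1)*k(3))*3 = ((13/4)/(-1))*3 = -1*13/4*3 = -13/4*3 = -39/4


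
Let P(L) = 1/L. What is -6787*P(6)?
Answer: -6787/6 ≈ -1131.2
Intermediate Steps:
-6787*P(6) = -6787/6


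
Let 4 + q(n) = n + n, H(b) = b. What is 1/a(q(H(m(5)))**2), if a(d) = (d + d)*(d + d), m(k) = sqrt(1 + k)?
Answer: 1/(64*(2 - sqrt(6))**4) ≈ 0.38277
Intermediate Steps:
q(n) = -4 + 2*n (q(n) = -4 + (n + n) = -4 + 2*n)
a(d) = 4*d**2 (a(d) = (2*d)*(2*d) = 4*d**2)
1/a(q(H(m(5)))**2) = 1/(4*((-4 + 2*sqrt(1 + 5))**2)**2) = 1/(4*((-4 + 2*sqrt(6))**2)**2) = 1/(4*(-4 + 2*sqrt(6))**4)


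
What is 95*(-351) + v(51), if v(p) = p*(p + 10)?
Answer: -30234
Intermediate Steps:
v(p) = p*(10 + p)
95*(-351) + v(51) = 95*(-351) + 51*(10 + 51) = -33345 + 51*61 = -33345 + 3111 = -30234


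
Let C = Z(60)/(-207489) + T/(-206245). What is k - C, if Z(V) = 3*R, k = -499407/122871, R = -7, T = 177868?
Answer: -1870811715890582/584232065848795 ≈ -3.2022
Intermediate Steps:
k = -166469/40957 (k = -499407*1/122871 = -166469/40957 ≈ -4.0645)
Z(V) = -21 (Z(V) = 3*(-7) = -21)
C = -12300440769/14264522935 (C = -21/(-207489) + 177868/(-206245) = -21*(-1/207489) + 177868*(-1/206245) = 7/69163 - 177868/206245 = -12300440769/14264522935 ≈ -0.86231)
k - C = -166469/40957 - 1*(-12300440769/14264522935) = -166469/40957 + 12300440769/14264522935 = -1870811715890582/584232065848795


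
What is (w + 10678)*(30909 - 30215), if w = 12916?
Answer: 16374236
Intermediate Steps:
(w + 10678)*(30909 - 30215) = (12916 + 10678)*(30909 - 30215) = 23594*694 = 16374236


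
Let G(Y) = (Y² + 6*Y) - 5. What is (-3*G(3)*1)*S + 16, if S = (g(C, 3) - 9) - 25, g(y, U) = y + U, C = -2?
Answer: 2194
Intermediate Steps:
G(Y) = -5 + Y² + 6*Y
g(y, U) = U + y
S = -33 (S = ((3 - 2) - 9) - 25 = (1 - 9) - 25 = -8 - 25 = -33)
(-3*G(3)*1)*S + 16 = (-3*(-5 + 3² + 6*3)*1)*(-33) + 16 = (-3*(-5 + 9 + 18)*1)*(-33) + 16 = (-3*22*1)*(-33) + 16 = -66*1*(-33) + 16 = -66*(-33) + 16 = 2178 + 16 = 2194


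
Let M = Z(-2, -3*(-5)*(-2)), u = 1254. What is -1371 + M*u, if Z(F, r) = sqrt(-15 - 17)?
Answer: -1371 + 5016*I*sqrt(2) ≈ -1371.0 + 7093.7*I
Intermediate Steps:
Z(F, r) = 4*I*sqrt(2) (Z(F, r) = sqrt(-32) = 4*I*sqrt(2))
M = 4*I*sqrt(2) ≈ 5.6569*I
-1371 + M*u = -1371 + (4*I*sqrt(2))*1254 = -1371 + 5016*I*sqrt(2)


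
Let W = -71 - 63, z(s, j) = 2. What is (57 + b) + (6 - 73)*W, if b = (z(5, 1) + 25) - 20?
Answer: 9042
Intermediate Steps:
W = -134
b = 7 (b = (2 + 25) - 20 = 27 - 20 = 7)
(57 + b) + (6 - 73)*W = (57 + 7) + (6 - 73)*(-134) = 64 - 67*(-134) = 64 + 8978 = 9042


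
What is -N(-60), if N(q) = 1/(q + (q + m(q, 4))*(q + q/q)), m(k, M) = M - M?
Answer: -1/3480 ≈ -0.00028736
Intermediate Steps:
m(k, M) = 0
N(q) = 1/(q + q*(1 + q)) (N(q) = 1/(q + (q + 0)*(q + q/q)) = 1/(q + q*(q + 1)) = 1/(q + q*(1 + q)))
-N(-60) = -1/((-60)*(2 - 60)) = -(-1)/(60*(-58)) = -(-1)*(-1)/(60*58) = -1*1/3480 = -1/3480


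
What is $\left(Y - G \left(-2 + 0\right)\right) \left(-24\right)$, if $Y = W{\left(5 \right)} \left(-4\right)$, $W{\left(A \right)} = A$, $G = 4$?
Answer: $288$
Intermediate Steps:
$Y = -20$ ($Y = 5 \left(-4\right) = -20$)
$\left(Y - G \left(-2 + 0\right)\right) \left(-24\right) = \left(-20 - 4 \left(-2 + 0\right)\right) \left(-24\right) = \left(-20 - 4 \left(-2\right)\right) \left(-24\right) = \left(-20 - -8\right) \left(-24\right) = \left(-20 + 8\right) \left(-24\right) = \left(-12\right) \left(-24\right) = 288$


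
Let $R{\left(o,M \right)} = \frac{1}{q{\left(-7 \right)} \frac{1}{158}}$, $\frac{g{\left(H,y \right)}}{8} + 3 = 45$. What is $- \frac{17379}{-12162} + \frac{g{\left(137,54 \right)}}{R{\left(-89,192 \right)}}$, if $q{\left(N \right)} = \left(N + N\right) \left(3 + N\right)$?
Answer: $\frac{38597679}{320266} \approx 120.52$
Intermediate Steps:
$q{\left(N \right)} = 2 N \left(3 + N\right)$
$g{\left(H,y \right)} = 336$ ($g{\left(H,y \right)} = -24 + 8 \cdot 45 = -24 + 360 = 336$)
$R{\left(o,M \right)} = \frac{79}{28}$ ($R{\left(o,M \right)} = \frac{1}{2 \left(-7\right) \left(3 - 7\right) \frac{1}{158}} = \frac{1}{2 \left(-7\right) \left(-4\right) \frac{1}{158}} = \frac{1}{56 \cdot \frac{1}{158}} = \frac{1}{\frac{28}{79}} = \frac{79}{28}$)
$- \frac{17379}{-12162} + \frac{g{\left(137,54 \right)}}{R{\left(-89,192 \right)}} = - \frac{17379}{-12162} + \frac{336}{\frac{79}{28}} = \left(-17379\right) \left(- \frac{1}{12162}\right) + 336 \cdot \frac{28}{79} = \frac{5793}{4054} + \frac{9408}{79} = \frac{38597679}{320266}$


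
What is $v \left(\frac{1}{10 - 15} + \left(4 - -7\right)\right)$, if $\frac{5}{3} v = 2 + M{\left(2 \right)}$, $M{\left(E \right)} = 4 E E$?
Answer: $\frac{2916}{25} \approx 116.64$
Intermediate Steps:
$M{\left(E \right)} = 4 E^{2}$
$v = \frac{54}{5}$ ($v = \frac{3 \left(2 + 4 \cdot 2^{2}\right)}{5} = \frac{3 \left(2 + 4 \cdot 4\right)}{5} = \frac{3 \left(2 + 16\right)}{5} = \frac{3}{5} \cdot 18 = \frac{54}{5} \approx 10.8$)
$v \left(\frac{1}{10 - 15} + \left(4 - -7\right)\right) = \frac{54 \left(\frac{1}{10 - 15} + \left(4 - -7\right)\right)}{5} = \frac{54 \left(\frac{1}{-5} + \left(4 + 7\right)\right)}{5} = \frac{54 \left(- \frac{1}{5} + 11\right)}{5} = \frac{54}{5} \cdot \frac{54}{5} = \frac{2916}{25}$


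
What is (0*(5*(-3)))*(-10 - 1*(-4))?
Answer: 0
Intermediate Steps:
(0*(5*(-3)))*(-10 - 1*(-4)) = (0*(-15))*(-10 + 4) = 0*(-6) = 0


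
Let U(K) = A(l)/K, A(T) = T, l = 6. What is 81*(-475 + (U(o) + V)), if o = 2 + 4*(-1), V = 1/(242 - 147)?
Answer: -3678129/95 ≈ -38717.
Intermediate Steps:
V = 1/95 ≈ 0.010526
o = -2 (o = 2 - 4 = -2)
U(K) = 6/K
81*(-475 + (U(o) + V)) = 81*(-475 + (6/(-2) + 1/95)) = 81*(-475 + (6*(-½) + 1/95)) = 81*(-475 + (-3 + 1/95)) = 81*(-475 - 284/95) = 81*(-45409/95) = -3678129/95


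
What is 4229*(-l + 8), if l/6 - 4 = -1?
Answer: -42290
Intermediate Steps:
l = 18 (l = 24 + 6*(-1) = 24 - 6 = 18)
4229*(-l + 8) = 4229*(-1*18 + 8) = 4229*(-18 + 8) = 4229*(-10) = -42290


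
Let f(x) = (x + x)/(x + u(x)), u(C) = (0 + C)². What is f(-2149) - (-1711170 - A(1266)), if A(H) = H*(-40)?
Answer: 1783409219/1074 ≈ 1.6605e+6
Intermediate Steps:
u(C) = C²
A(H) = -40*H
f(x) = 2*x/(x + x²) (f(x) = (x + x)/(x + x²) = (2*x)/(x + x²) = 2*x/(x + x²))
f(-2149) - (-1711170 - A(1266)) = 2/(1 - 2149) - (-1711170 - (-40)*1266) = 2/(-2148) - (-1711170 - 1*(-50640)) = 2*(-1/2148) - (-1711170 + 50640) = -1/1074 - 1*(-1660530) = -1/1074 + 1660530 = 1783409219/1074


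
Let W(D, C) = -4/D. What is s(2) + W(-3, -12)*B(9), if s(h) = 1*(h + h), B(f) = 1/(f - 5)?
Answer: 13/3 ≈ 4.3333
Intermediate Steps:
B(f) = 1/(-5 + f)
s(h) = 2*h (s(h) = 1*(2*h) = 2*h)
s(2) + W(-3, -12)*B(9) = 2*2 + (-4/(-3))/(-5 + 9) = 4 - 4*(-1/3)/4 = 4 + (4/3)*(1/4) = 4 + 1/3 = 13/3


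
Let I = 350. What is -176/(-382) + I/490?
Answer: 1571/1337 ≈ 1.1750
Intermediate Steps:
-176/(-382) + I/490 = -176/(-382) + 350/490 = -176*(-1/382) + 350*(1/490) = 88/191 + 5/7 = 1571/1337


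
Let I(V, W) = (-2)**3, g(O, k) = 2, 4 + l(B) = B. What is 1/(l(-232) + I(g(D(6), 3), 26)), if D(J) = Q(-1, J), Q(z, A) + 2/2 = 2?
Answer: -1/244 ≈ -0.0040984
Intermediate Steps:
Q(z, A) = 1 (Q(z, A) = -1 + 2 = 1)
l(B) = -4 + B
D(J) = 1
I(V, W) = -8
1/(l(-232) + I(g(D(6), 3), 26)) = 1/((-4 - 232) - 8) = 1/(-236 - 8) = 1/(-244) = -1/244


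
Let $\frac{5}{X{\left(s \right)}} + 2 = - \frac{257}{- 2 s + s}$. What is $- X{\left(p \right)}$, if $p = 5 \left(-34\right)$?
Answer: $\frac{850}{597} \approx 1.4238$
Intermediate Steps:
$p = -170$
$X{\left(s \right)} = \frac{5}{-2 + \frac{257}{s}}$ ($X{\left(s \right)} = \frac{5}{-2 - \frac{257}{- 2 s + s}} = \frac{5}{-2 - \frac{257}{\left(-1\right) s}} = \frac{5}{-2 - 257 \left(- \frac{1}{s}\right)} = \frac{5}{-2 + \frac{257}{s}}$)
$- X{\left(p \right)} = - \frac{\left(-5\right) \left(-170\right)}{-257 + 2 \left(-170\right)} = - \frac{\left(-5\right) \left(-170\right)}{-257 - 340} = - \frac{\left(-5\right) \left(-170\right)}{-597} = - \frac{\left(-5\right) \left(-170\right) \left(-1\right)}{597} = \left(-1\right) \left(- \frac{850}{597}\right) = \frac{850}{597}$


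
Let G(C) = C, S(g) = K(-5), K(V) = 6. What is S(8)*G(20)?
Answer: 120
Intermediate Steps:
S(g) = 6
S(8)*G(20) = 6*20 = 120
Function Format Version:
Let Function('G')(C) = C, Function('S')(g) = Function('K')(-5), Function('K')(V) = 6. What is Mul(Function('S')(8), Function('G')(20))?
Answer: 120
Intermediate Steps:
Function('S')(g) = 6
Mul(Function('S')(8), Function('G')(20)) = Mul(6, 20) = 120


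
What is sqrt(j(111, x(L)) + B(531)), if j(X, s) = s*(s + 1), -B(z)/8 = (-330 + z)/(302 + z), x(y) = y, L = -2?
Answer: sqrt(986)/119 ≈ 0.26387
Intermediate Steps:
B(z) = -8*(-330 + z)/(302 + z)
j(X, s) = s*(1 + s)
sqrt(j(111, x(L)) + B(531)) = sqrt(-2*(1 - 2) + 8*(330 - 1*531)/(302 + 531)) = sqrt(-2*(-1) + 8*(330 - 531)/833) = sqrt(2 + 8*(1/833)*(-201)) = sqrt(2 - 1608/833) = sqrt(58/833) = sqrt(986)/119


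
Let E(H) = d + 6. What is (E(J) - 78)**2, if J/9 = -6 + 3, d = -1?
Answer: 5329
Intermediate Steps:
J = -27 (J = 9*(-6 + 3) = 9*(-3) = -27)
E(H) = 5 (E(H) = -1 + 6 = 5)
(E(J) - 78)**2 = (5 - 78)**2 = (-73)**2 = 5329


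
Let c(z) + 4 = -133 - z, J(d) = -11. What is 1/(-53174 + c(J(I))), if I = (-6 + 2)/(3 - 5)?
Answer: -1/53300 ≈ -1.8762e-5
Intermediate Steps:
I = 2 (I = -4/(-2) = -4*(-1/2) = 2)
c(z) = -137 - z (c(z) = -4 + (-133 - z) = -137 - z)
1/(-53174 + c(J(I))) = 1/(-53174 + (-137 - 1*(-11))) = 1/(-53174 + (-137 + 11)) = 1/(-53174 - 126) = 1/(-53300) = -1/53300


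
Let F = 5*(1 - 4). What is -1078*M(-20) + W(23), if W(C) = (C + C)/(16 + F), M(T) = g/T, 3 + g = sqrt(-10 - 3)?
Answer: -1157/10 + 539*I*sqrt(13)/10 ≈ -115.7 + 194.34*I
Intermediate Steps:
g = -3 + I*sqrt(13) (g = -3 + sqrt(-10 - 3) = -3 + sqrt(-13) = -3 + I*sqrt(13) ≈ -3.0 + 3.6056*I)
F = -15 (F = 5*(-3) = -15)
M(T) = (-3 + I*sqrt(13))/T
W(C) = 2*C (W(C) = (C + C)/(16 - 15) = (2*C)/1 = (2*C)*1 = 2*C)
-1078*M(-20) + W(23) = -1078*(-3 + I*sqrt(13))/(-20) + 2*23 = -(-539)*(-3 + I*sqrt(13))/10 + 46 = -1078*(3/20 - I*sqrt(13)/20) + 46 = (-1617/10 + 539*I*sqrt(13)/10) + 46 = -1157/10 + 539*I*sqrt(13)/10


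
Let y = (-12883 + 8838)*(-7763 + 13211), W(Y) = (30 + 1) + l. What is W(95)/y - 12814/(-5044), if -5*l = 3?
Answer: 88245004657/34736073450 ≈ 2.5404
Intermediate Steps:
l = -⅗ (l = -⅕*3 = -⅗ ≈ -0.60000)
W(Y) = 152/5 (W(Y) = (30 + 1) - ⅗ = 31 - ⅗ = 152/5)
y = -22037160 (y = -4045*5448 = -22037160)
W(95)/y - 12814/(-5044) = (152/5)/(-22037160) - 12814/(-5044) = (152/5)*(-1/22037160) - 12814*(-1/5044) = -19/13773225 + 6407/2522 = 88245004657/34736073450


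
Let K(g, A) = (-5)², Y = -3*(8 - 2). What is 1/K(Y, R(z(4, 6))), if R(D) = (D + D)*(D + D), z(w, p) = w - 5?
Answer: 1/25 ≈ 0.040000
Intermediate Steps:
z(w, p) = -5 + w
Y = -18 (Y = -3*6 = -18)
R(D) = 4*D² (R(D) = (2*D)*(2*D) = 4*D²)
K(g, A) = 25
1/K(Y, R(z(4, 6))) = 1/25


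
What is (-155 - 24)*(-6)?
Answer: 1074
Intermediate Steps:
(-155 - 24)*(-6) = -179*(-6) = 1074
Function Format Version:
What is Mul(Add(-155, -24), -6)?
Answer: 1074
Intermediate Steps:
Mul(Add(-155, -24), -6) = Mul(-179, -6) = 1074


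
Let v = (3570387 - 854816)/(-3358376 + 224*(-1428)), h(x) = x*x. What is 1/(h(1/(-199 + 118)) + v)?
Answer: -24132985128/17813183083 ≈ -1.3548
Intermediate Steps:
h(x) = x²
v = -2715571/3678248 (v = 2715571/(-3358376 - 319872) = 2715571/(-3678248) = 2715571*(-1/3678248) = -2715571/3678248 ≈ -0.73828)
1/(h(1/(-199 + 118)) + v) = 1/((1/(-199 + 118))² - 2715571/3678248) = 1/((1/(-81))² - 2715571/3678248) = 1/((-1/81)² - 2715571/3678248) = 1/(1/6561 - 2715571/3678248) = 1/(-17813183083/24132985128) = -24132985128/17813183083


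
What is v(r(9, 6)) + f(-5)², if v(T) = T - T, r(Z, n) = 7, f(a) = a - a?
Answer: 0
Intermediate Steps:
f(a) = 0
v(T) = 0
v(r(9, 6)) + f(-5)² = 0 + 0² = 0 + 0 = 0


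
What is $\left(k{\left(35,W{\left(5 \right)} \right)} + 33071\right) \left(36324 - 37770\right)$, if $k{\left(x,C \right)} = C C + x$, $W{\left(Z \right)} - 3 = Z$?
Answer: $-47963820$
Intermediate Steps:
$W{\left(Z \right)} = 3 + Z$
$k{\left(x,C \right)} = x + C^{2}$ ($k{\left(x,C \right)} = C^{2} + x = x + C^{2}$)
$\left(k{\left(35,W{\left(5 \right)} \right)} + 33071\right) \left(36324 - 37770\right) = \left(\left(35 + \left(3 + 5\right)^{2}\right) + 33071\right) \left(36324 - 37770\right) = \left(\left(35 + 8^{2}\right) + 33071\right) \left(36324 - 37770\right) = \left(\left(35 + 64\right) + 33071\right) \left(-1446\right) = \left(99 + 33071\right) \left(-1446\right) = 33170 \left(-1446\right) = -47963820$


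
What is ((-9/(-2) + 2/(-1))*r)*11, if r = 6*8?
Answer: 1320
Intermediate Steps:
r = 48
((-9/(-2) + 2/(-1))*r)*11 = ((-9/(-2) + 2/(-1))*48)*11 = ((-9*(-1/2) + 2*(-1))*48)*11 = ((9/2 - 2)*48)*11 = ((5/2)*48)*11 = 120*11 = 1320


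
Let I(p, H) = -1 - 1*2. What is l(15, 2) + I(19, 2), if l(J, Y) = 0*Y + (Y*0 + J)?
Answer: 12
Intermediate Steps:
I(p, H) = -3 (I(p, H) = -1 - 2 = -3)
l(J, Y) = J (l(J, Y) = 0 + (0 + J) = 0 + J = J)
l(15, 2) + I(19, 2) = 15 - 3 = 12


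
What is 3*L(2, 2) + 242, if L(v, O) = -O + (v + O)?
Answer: 248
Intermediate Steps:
L(v, O) = v (L(v, O) = -O + (O + v) = v)
3*L(2, 2) + 242 = 3*2 + 242 = 6 + 242 = 248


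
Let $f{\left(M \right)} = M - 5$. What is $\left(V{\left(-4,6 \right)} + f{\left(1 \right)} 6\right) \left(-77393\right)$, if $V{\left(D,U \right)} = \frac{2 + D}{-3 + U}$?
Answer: $\frac{5727082}{3} \approx 1.909 \cdot 10^{6}$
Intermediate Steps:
$V{\left(D,U \right)} = \frac{2 + D}{-3 + U}$
$f{\left(M \right)} = -5 + M$
$\left(V{\left(-4,6 \right)} + f{\left(1 \right)} 6\right) \left(-77393\right) = \left(\frac{2 - 4}{-3 + 6} + \left(-5 + 1\right) 6\right) \left(-77393\right) = \left(\frac{1}{3} \left(-2\right) - 24\right) \left(-77393\right) = \left(- \frac{2}{3} - 24\right) \left(-77393\right) = \left(- \frac{74}{3}\right) \left(-77393\right) = \frac{5727082}{3}$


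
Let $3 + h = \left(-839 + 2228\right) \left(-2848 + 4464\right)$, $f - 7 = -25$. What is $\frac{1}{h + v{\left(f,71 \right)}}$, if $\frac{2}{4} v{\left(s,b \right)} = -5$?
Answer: $\frac{1}{2244611} \approx 4.4551 \cdot 10^{-7}$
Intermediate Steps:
$f = -18$ ($f = 7 - 25 = -18$)
$h = 2244621$ ($h = -3 + \left(-839 + 2228\right) \left(-2848 + 4464\right) = -3 + 1389 \cdot 1616 = -3 + 2244624 = 2244621$)
$v{\left(s,b \right)} = -10$ ($v{\left(s,b \right)} = 2 \left(-5\right) = -10$)
$\frac{1}{h + v{\left(f,71 \right)}} = \frac{1}{2244621 - 10} = \frac{1}{2244611}$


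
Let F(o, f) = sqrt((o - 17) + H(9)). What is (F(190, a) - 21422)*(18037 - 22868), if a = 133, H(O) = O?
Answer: 103489682 - 4831*sqrt(182) ≈ 1.0342e+8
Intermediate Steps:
F(o, f) = sqrt(-8 + o) (F(o, f) = sqrt((o - 17) + 9) = sqrt((-17 + o) + 9) = sqrt(-8 + o))
(F(190, a) - 21422)*(18037 - 22868) = (sqrt(-8 + 190) - 21422)*(18037 - 22868) = (sqrt(182) - 21422)*(-4831) = (-21422 + sqrt(182))*(-4831) = 103489682 - 4831*sqrt(182)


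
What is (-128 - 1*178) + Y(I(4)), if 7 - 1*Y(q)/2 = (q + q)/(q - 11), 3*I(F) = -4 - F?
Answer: -12004/41 ≈ -292.78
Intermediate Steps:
I(F) = -4/3 - F/3 (I(F) = (-4 - F)/3 = -4/3 - F/3)
Y(q) = 14 - 4*q/(-11 + q) (Y(q) = 14 - 2*(q + q)/(q - 11) = 14 - 2*2*q/(-11 + q) = 14 - 4*q/(-11 + q))
(-128 - 1*178) + Y(I(4)) = (-128 - 1*178) + 2*(-77 + 5*(-4/3 - ⅓*4))/(-11 + (-4/3 - ⅓*4)) = (-128 - 178) + 2*(-77 + 5*(-4/3 - 4/3))/(-11 + (-4/3 - 4/3)) = -306 + 2*(-77 + 5*(-8/3))/(-11 - 8/3) = -306 + 2*(-77 - 40/3)/(-41/3) = -306 + 2*(-3/41)*(-271/3) = -306 + 542/41 = -12004/41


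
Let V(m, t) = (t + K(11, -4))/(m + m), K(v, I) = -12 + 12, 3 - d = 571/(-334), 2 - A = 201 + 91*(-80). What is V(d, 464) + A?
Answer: 11215901/1573 ≈ 7130.3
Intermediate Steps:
A = 7081 (A = 2 - (201 + 91*(-80)) = 2 - (201 - 7280) = 2 - 1*(-7079) = 2 + 7079 = 7081)
d = 1573/334 (d = 3 - 571/(-334) = 3 - 571*(-1)/334 = 3 - 1*(-571/334) = 3 + 571/334 = 1573/334 ≈ 4.7096)
K(v, I) = 0
V(m, t) = t/(2*m) (V(m, t) = (t + 0)/(m + m) = t/((2*m)) = t*(1/(2*m)) = t/(2*m))
V(d, 464) + A = (1/2)*464/(1573/334) + 7081 = (1/2)*464*(334/1573) + 7081 = 77488/1573 + 7081 = 11215901/1573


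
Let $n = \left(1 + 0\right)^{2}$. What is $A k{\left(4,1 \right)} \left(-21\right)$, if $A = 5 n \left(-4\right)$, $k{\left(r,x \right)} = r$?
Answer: $1680$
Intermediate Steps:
$n = 1$ ($n = 1^{2} = 1$)
$A = -20$ ($A = 5 \cdot 1 \left(-4\right) = 5 \left(-4\right) = -20$)
$A k{\left(4,1 \right)} \left(-21\right) = \left(-20\right) 4 \left(-21\right) = \left(-80\right) \left(-21\right) = 1680$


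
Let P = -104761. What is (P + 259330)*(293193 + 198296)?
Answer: 75968963241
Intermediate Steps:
(P + 259330)*(293193 + 198296) = (-104761 + 259330)*(293193 + 198296) = 154569*491489 = 75968963241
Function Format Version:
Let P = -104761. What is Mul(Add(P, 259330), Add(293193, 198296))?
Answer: 75968963241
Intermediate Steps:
Mul(Add(P, 259330), Add(293193, 198296)) = Mul(Add(-104761, 259330), Add(293193, 198296)) = Mul(154569, 491489) = 75968963241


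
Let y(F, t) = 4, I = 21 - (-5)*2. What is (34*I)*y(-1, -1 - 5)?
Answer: 4216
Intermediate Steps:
I = 31 (I = 21 - 1*(-10) = 21 + 10 = 31)
(34*I)*y(-1, -1 - 5) = (34*31)*4 = 1054*4 = 4216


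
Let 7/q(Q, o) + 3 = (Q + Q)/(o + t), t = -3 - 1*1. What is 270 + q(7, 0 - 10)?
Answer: 1073/4 ≈ 268.25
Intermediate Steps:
t = -4 (t = -3 - 1 = -4)
q(Q, o) = 7/(-3 + 2*Q/(-4 + o)) (q(Q, o) = 7/(-3 + (Q + Q)/(o - 4)) = 7/(-3 + (2*Q)/(-4 + o)) = 7/(-3 + 2*Q/(-4 + o)))
270 + q(7, 0 - 10) = 270 + 7*(-4 + (0 - 10))/(12 - 3*(0 - 10) + 2*7) = 270 + 7*(-4 - 10)/(12 - 3*(-10) + 14) = 270 + 7*(-14)/(12 + 30 + 14) = 270 + 7*(-14)/56 = 270 + 7*(1/56)*(-14) = 270 - 7/4 = 1073/4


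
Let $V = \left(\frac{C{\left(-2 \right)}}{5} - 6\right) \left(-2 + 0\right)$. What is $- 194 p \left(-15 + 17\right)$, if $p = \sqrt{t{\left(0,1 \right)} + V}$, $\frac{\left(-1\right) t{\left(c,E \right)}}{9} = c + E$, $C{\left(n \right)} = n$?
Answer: $- \frac{388 \sqrt{95}}{5} \approx -756.35$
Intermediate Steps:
$t{\left(c,E \right)} = - 9 E - 9 c$ ($t{\left(c,E \right)} = - 9 \left(c + E\right) = - 9 \left(E + c\right) = - 9 E - 9 c$)
$V = \frac{64}{5}$ ($V = \left(- \frac{2}{5} - 6\right) \left(-2 + 0\right) = \left(\left(-2\right) \frac{1}{5} - 6\right) \left(-2\right) = \left(- \frac{2}{5} - 6\right) \left(-2\right) = \left(- \frac{32}{5}\right) \left(-2\right) = \frac{64}{5} \approx 12.8$)
$p = \frac{\sqrt{95}}{5}$ ($p = \sqrt{\left(\left(-9\right) 1 - 0\right) + \frac{64}{5}} = \sqrt{\left(-9 + 0\right) + \frac{64}{5}} = \sqrt{-9 + \frac{64}{5}} = \sqrt{\frac{19}{5}} = \frac{\sqrt{95}}{5} \approx 1.9494$)
$- 194 p \left(-15 + 17\right) = - 194 \frac{\sqrt{95}}{5} \left(-15 + 17\right) = - 194 \frac{\sqrt{95}}{5} \cdot 2 = - 194 \frac{2 \sqrt{95}}{5} = - \frac{388 \sqrt{95}}{5}$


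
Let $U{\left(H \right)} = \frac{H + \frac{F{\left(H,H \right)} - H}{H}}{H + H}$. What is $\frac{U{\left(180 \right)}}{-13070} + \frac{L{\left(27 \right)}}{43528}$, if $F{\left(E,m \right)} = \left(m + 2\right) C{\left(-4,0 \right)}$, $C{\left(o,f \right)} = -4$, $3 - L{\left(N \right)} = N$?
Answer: $- \frac{678038993}{1152044694000} \approx -0.00058855$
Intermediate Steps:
$L{\left(N \right)} = 3 - N$
$F{\left(E,m \right)} = -8 - 4 m$ ($F{\left(E,m \right)} = \left(m + 2\right) \left(-4\right) = \left(2 + m\right) \left(-4\right) = -8 - 4 m$)
$U{\left(H \right)} = \frac{H + \frac{-8 - 5 H}{H}}{2 H}$ ($U{\left(H \right)} = \frac{H + \frac{\left(-8 - 4 H\right) - H}{H}}{H + H} = \frac{H + \frac{-8 - 5 H}{H}}{2 H}$)
$\frac{U{\left(180 \right)}}{-13070} + \frac{L{\left(27 \right)}}{43528} = \frac{\frac{1}{2} \cdot \frac{1}{32400} \left(-8 + 180^{2} - 900\right)}{-13070} + \frac{3 - 27}{43528} = \frac{1}{2} \cdot \frac{1}{32400} \left(-8 + 32400 - 900\right) \left(- \frac{1}{13070}\right) + \left(3 - 27\right) \frac{1}{43528} = \frac{1}{2} \cdot \frac{1}{32400} \cdot 31492 \left(- \frac{1}{13070}\right) - \frac{3}{5441} = \frac{7873}{16200} \left(- \frac{1}{13070}\right) - \frac{3}{5441} = - \frac{7873}{211734000} - \frac{3}{5441} = - \frac{678038993}{1152044694000}$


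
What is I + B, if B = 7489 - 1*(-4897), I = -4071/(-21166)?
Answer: 262166147/21166 ≈ 12386.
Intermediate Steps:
I = 4071/21166 (I = -4071*(-1/21166) = 4071/21166 ≈ 0.19234)
B = 12386 (B = 7489 + 4897 = 12386)
I + B = 4071/21166 + 12386 = 262166147/21166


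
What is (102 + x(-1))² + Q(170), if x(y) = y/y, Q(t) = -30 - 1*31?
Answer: 10548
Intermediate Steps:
Q(t) = -61 (Q(t) = -30 - 31 = -61)
x(y) = 1
(102 + x(-1))² + Q(170) = (102 + 1)² - 61 = 103² - 61 = 10609 - 61 = 10548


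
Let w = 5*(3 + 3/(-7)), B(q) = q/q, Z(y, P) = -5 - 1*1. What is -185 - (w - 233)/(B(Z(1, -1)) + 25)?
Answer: -32129/182 ≈ -176.53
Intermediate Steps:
Z(y, P) = -6 (Z(y, P) = -5 - 1 = -6)
B(q) = 1
w = 90/7 (w = 5*(3 + 3*(-⅐)) = 5*(3 - 3/7) = 5*(18/7) = 90/7 ≈ 12.857)
-185 - (w - 233)/(B(Z(1, -1)) + 25) = -185 - (90/7 - 233)/(1 + 25) = -185 - (-1541)/(7*26) = -185 - 1*(-1541/182) = -185 + 1541/182 = -32129/182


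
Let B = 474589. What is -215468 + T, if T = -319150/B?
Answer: -102259061802/474589 ≈ -2.1547e+5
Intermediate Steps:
T = -319150/474589 ≈ -0.67248
-215468 + T = -215468 - 319150/474589 = -102259061802/474589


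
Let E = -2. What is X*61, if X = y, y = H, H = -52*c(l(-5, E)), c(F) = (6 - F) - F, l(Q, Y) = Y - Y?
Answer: -19032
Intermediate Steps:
l(Q, Y) = 0
c(F) = 6 - 2*F
H = -312 (H = -52*(6 - 2*0) = -52*(6 + 0) = -52*6 = -312)
y = -312
X = -312
X*61 = -312*61 = -19032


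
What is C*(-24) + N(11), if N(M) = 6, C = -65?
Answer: 1566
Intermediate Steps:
C*(-24) + N(11) = -65*(-24) + 6 = 1560 + 6 = 1566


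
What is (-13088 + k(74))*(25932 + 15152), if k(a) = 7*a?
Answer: -516425880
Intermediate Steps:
(-13088 + k(74))*(25932 + 15152) = (-13088 + 7*74)*(25932 + 15152) = (-13088 + 518)*41084 = -12570*41084 = -516425880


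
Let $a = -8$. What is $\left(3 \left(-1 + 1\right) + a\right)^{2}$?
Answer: $64$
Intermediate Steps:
$\left(3 \left(-1 + 1\right) + a\right)^{2} = \left(3 \left(-1 + 1\right) - 8\right)^{2} = \left(3 \cdot 0 - 8\right)^{2} = \left(0 - 8\right)^{2} = \left(-8\right)^{2} = 64$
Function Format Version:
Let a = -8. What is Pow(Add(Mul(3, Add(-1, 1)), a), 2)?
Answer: 64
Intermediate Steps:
Pow(Add(Mul(3, Add(-1, 1)), a), 2) = Pow(Add(Mul(3, Add(-1, 1)), -8), 2) = Pow(Add(Mul(3, 0), -8), 2) = Pow(Add(0, -8), 2) = Pow(-8, 2) = 64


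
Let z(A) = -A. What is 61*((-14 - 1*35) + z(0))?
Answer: -2989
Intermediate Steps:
61*((-14 - 1*35) + z(0)) = 61*((-14 - 1*35) - 1*0) = 61*((-14 - 35) + 0) = 61*(-49 + 0) = 61*(-49) = -2989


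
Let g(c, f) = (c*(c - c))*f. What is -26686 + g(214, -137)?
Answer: -26686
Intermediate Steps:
g(c, f) = 0 (g(c, f) = (c*0)*f = 0*f = 0)
-26686 + g(214, -137) = -26686 + 0 = -26686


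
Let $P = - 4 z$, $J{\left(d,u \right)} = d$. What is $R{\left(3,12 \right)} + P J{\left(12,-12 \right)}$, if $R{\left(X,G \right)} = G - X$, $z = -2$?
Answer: $105$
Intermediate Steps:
$P = 8$ ($P = \left(-4\right) \left(-2\right) = 8$)
$R{\left(3,12 \right)} + P J{\left(12,-12 \right)} = \left(12 - 3\right) + 8 \cdot 12 = \left(12 - 3\right) + 96 = 9 + 96 = 105$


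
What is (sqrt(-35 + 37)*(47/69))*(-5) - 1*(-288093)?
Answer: 288093 - 235*sqrt(2)/69 ≈ 2.8809e+5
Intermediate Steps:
(sqrt(-35 + 37)*(47/69))*(-5) - 1*(-288093) = (sqrt(2)*(47*(1/69)))*(-5) + 288093 = (sqrt(2)*(47/69))*(-5) + 288093 = (47*sqrt(2)/69)*(-5) + 288093 = -235*sqrt(2)/69 + 288093 = 288093 - 235*sqrt(2)/69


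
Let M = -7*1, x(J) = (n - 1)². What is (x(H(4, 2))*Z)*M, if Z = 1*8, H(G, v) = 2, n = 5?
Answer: -896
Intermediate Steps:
x(J) = 16 (x(J) = (5 - 1)² = 4² = 16)
M = -7
Z = 8
(x(H(4, 2))*Z)*M = (16*8)*(-7) = 128*(-7) = -896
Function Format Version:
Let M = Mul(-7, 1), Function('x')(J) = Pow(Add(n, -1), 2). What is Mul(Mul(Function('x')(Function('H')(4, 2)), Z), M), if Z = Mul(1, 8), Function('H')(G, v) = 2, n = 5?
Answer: -896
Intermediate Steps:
Function('x')(J) = 16 (Function('x')(J) = Pow(Add(5, -1), 2) = Pow(4, 2) = 16)
M = -7
Z = 8
Mul(Mul(Function('x')(Function('H')(4, 2)), Z), M) = Mul(Mul(16, 8), -7) = Mul(128, -7) = -896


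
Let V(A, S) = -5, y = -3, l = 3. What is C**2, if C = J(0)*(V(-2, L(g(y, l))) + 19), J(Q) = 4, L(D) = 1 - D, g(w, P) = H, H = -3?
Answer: 3136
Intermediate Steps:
g(w, P) = -3
C = 56 (C = 4*(-5 + 19) = 4*14 = 56)
C**2 = 56**2 = 3136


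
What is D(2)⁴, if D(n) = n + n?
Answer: 256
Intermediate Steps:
D(n) = 2*n
D(2)⁴ = (2*2)⁴ = 4⁴ = 256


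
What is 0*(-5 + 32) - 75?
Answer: -75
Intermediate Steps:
0*(-5 + 32) - 75 = 0*27 - 75 = 0 - 75 = -75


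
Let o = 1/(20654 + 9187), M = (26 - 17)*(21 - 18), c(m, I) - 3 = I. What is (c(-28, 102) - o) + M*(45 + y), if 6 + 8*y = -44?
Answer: 137417801/119364 ≈ 1151.3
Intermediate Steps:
y = -25/4 (y = -3/4 + (1/8)*(-44) = -3/4 - 11/2 = -25/4 ≈ -6.2500)
c(m, I) = 3 + I
M = 27 (M = 9*3 = 27)
o = 1/29841 ≈ 3.3511e-5
(c(-28, 102) - o) + M*(45 + y) = ((3 + 102) - 1*1/29841) + 27*(45 - 25/4) = (105 - 1/29841) + 27*(155/4) = 3133304/29841 + 4185/4 = 137417801/119364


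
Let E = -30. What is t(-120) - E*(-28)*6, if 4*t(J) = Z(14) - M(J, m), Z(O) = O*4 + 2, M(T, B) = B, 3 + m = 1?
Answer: -5025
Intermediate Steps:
m = -2 (m = -3 + 1 = -2)
Z(O) = 2 + 4*O (Z(O) = 4*O + 2 = 2 + 4*O)
t(J) = 15 (t(J) = ((2 + 4*14) - 1*(-2))/4 = ((2 + 56) + 2)/4 = (58 + 2)/4 = (¼)*60 = 15)
t(-120) - E*(-28)*6 = 15 - (-30*(-28))*6 = 15 - 840*6 = 15 - 1*5040 = 15 - 5040 = -5025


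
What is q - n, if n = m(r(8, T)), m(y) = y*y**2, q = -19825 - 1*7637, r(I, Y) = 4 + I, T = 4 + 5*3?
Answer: -29190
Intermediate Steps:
T = 19 (T = 4 + 15 = 19)
q = -27462 (q = -19825 - 7637 = -27462)
m(y) = y**3
n = 1728 (n = (4 + 8)**3 = 12**3 = 1728)
q - n = -27462 - 1*1728 = -27462 - 1728 = -29190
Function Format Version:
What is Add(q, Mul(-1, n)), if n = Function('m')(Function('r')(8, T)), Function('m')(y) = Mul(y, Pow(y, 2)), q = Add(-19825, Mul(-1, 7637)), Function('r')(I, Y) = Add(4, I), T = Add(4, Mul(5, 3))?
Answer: -29190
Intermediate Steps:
T = 19 (T = Add(4, 15) = 19)
q = -27462 (q = Add(-19825, -7637) = -27462)
Function('m')(y) = Pow(y, 3)
n = 1728 (n = Pow(Add(4, 8), 3) = Pow(12, 3) = 1728)
Add(q, Mul(-1, n)) = Add(-27462, Mul(-1, 1728)) = Add(-27462, -1728) = -29190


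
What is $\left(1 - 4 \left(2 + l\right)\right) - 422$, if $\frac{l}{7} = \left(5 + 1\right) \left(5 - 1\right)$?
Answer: $-1101$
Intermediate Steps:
$l = 168$ ($l = 7 \left(5 + 1\right) \left(5 - 1\right) = 7 \cdot 6 \cdot 4 = 7 \cdot 24 = 168$)
$\left(1 - 4 \left(2 + l\right)\right) - 422 = \left(1 - 4 \left(2 + 168\right)\right) - 422 = \left(1 - 680\right) - 422 = -679 - 422 = -1101$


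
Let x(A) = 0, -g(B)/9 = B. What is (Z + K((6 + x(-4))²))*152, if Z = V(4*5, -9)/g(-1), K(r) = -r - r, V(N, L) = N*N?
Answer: -37696/9 ≈ -4188.4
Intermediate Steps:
g(B) = -9*B
V(N, L) = N²
K(r) = -2*r
Z = 400/9 (Z = (4*5)²/((-9*(-1))) = 20²/9 = 400*(⅑) = 400/9 ≈ 44.444)
(Z + K((6 + x(-4))²))*152 = (400/9 - 2*(6 + 0)²)*152 = (400/9 - 2*6²)*152 = (400/9 - 2*36)*152 = (400/9 - 72)*152 = -248/9*152 = -37696/9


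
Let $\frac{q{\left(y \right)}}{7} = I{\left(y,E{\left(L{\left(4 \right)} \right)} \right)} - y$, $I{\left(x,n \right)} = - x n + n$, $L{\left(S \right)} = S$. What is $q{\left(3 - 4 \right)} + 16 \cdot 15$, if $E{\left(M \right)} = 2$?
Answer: $275$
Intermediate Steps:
$I{\left(x,n \right)} = n - n x$ ($I{\left(x,n \right)} = - n x + n = n - n x$)
$q{\left(y \right)} = 14 - 21 y$ ($q{\left(y \right)} = 7 \left(2 \left(1 - y\right) - y\right) = 7 \left(\left(2 - 2 y\right) - y\right) = 7 \left(2 - 3 y\right) = 14 - 21 y$)
$q{\left(3 - 4 \right)} + 16 \cdot 15 = \left(14 - 21 \left(3 - 4\right)\right) + 16 \cdot 15 = \left(14 - 21 \left(3 - 4\right)\right) + 240 = \left(14 - -21\right) + 240 = \left(14 + 21\right) + 240 = 35 + 240 = 275$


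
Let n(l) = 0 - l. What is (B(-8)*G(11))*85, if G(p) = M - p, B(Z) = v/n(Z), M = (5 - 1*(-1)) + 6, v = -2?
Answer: -85/4 ≈ -21.250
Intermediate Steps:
n(l) = -l
M = 12 (M = (5 + 1) + 6 = 6 + 6 = 12)
B(Z) = 2/Z (B(Z) = -2*(-1/Z) = -(-2)/Z = 2/Z)
G(p) = 12 - p
(B(-8)*G(11))*85 = ((2/(-8))*(12 - 1*11))*85 = ((2*(-⅛))*(12 - 11))*85 = -¼*1*85 = -¼*85 = -85/4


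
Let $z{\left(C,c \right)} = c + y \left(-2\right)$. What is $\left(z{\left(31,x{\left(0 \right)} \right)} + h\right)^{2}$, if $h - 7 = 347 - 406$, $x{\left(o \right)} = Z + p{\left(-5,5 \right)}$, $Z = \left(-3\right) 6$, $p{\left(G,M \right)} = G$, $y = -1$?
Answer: $5329$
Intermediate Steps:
$Z = -18$
$x{\left(o \right)} = -23$ ($x{\left(o \right)} = -18 - 5 = -23$)
$h = -52$ ($h = 7 + \left(347 - 406\right) = 7 - 59 = -52$)
$z{\left(C,c \right)} = 2 + c$ ($z{\left(C,c \right)} = c - -2 = c + 2 = 2 + c$)
$\left(z{\left(31,x{\left(0 \right)} \right)} + h\right)^{2} = \left(\left(2 - 23\right) - 52\right)^{2} = \left(-21 - 52\right)^{2} = \left(-73\right)^{2} = 5329$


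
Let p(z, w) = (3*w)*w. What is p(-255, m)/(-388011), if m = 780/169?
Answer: -3600/21857953 ≈ -0.00016470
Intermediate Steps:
m = 60/13 (m = 780*(1/169) = 60/13 ≈ 4.6154)
p(z, w) = 3*w**2
p(-255, m)/(-388011) = (3*(60/13)**2)/(-388011) = (3*(3600/169))*(-1/388011) = (10800/169)*(-1/388011) = -3600/21857953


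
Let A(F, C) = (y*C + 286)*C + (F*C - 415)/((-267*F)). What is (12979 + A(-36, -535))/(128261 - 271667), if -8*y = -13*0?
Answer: 1345959127/1378418472 ≈ 0.97645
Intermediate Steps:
y = 0 (y = -(-13)*0/8 = -1/8*0 = 0)
A(F, C) = 286*C - (-415 + C*F)/(267*F) (A(F, C) = (0*C + 286)*C + (F*C - 415)/((-267*F)) = (0 + 286)*C + (C*F - 415)*(-1/(267*F)) = 286*C + (-415 + C*F)*(-1/(267*F)) = 286*C - (-415 + C*F)/(267*F))
(12979 + A(-36, -535))/(128261 - 271667) = (12979 + (1/267)*(415 + 76361*(-535)*(-36))/(-36))/(128261 - 271667) = (12979 + (1/267)*(-1/36)*(415 + 1470712860))/(-143406) = (12979 + (1/267)*(-1/36)*1470713275)*(-1/143406) = (12979 - 1470713275/9612)*(-1/143406) = -1345959127/9612*(-1/143406) = 1345959127/1378418472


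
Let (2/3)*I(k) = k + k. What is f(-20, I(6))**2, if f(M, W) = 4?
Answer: 16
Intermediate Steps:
I(k) = 3*k (I(k) = 3*(k + k)/2 = 3*(2*k)/2 = 3*k)
f(-20, I(6))**2 = 4**2 = 16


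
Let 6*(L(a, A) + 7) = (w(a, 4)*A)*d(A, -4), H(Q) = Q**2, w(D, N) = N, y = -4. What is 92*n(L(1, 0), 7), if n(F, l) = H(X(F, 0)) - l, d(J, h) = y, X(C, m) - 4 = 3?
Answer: 3864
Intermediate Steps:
X(C, m) = 7 (X(C, m) = 4 + 3 = 7)
d(J, h) = -4
L(a, A) = -7 - 8*A/3 (L(a, A) = -7 + ((4*A)*(-4))/6 = -7 + (-16*A)/6 = -7 - 8*A/3)
n(F, l) = 49 - l (n(F, l) = 7**2 - l = 49 - l)
92*n(L(1, 0), 7) = 92*(49 - 1*7) = 92*(49 - 7) = 92*42 = 3864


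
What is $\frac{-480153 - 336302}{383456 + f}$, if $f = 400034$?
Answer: $- \frac{163291}{156698} \approx -1.0421$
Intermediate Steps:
$\frac{-480153 - 336302}{383456 + f} = \frac{-480153 - 336302}{383456 + 400034} = - \frac{816455}{783490} = \left(-816455\right) \frac{1}{783490} = - \frac{163291}{156698}$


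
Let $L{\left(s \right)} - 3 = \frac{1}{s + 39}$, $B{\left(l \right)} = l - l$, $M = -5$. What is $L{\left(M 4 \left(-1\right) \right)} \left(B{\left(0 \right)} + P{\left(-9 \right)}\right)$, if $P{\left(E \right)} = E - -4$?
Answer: $- \frac{890}{59} \approx -15.085$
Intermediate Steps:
$B{\left(l \right)} = 0$
$L{\left(s \right)} = 3 + \frac{1}{39 + s}$ ($L{\left(s \right)} = 3 + \frac{1}{s + 39} = 3 + \frac{1}{39 + s}$)
$P{\left(E \right)} = 4 + E$ ($P{\left(E \right)} = E + 4 = 4 + E$)
$L{\left(M 4 \left(-1\right) \right)} \left(B{\left(0 \right)} + P{\left(-9 \right)}\right) = \frac{118 + 3 \left(-5\right) 4 \left(-1\right)}{39 + \left(-5\right) 4 \left(-1\right)} \left(0 + \left(4 - 9\right)\right) = \frac{118 + 3 \left(\left(-20\right) \left(-1\right)\right)}{39 - -20} \left(0 - 5\right) = \frac{118 + 3 \cdot 20}{39 + 20} \left(-5\right) = \frac{118 + 60}{59} \left(-5\right) = \frac{1}{59} \cdot 178 \left(-5\right) = \frac{178}{59} \left(-5\right) = - \frac{890}{59}$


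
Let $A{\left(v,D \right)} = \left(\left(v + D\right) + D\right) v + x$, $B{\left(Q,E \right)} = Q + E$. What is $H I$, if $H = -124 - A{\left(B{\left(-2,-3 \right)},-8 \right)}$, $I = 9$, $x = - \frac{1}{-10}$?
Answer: $- \frac{20619}{10} \approx -2061.9$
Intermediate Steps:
$x = \frac{1}{10}$ ($x = \left(-1\right) \left(- \frac{1}{10}\right) = \frac{1}{10} \approx 0.1$)
$B{\left(Q,E \right)} = E + Q$
$A{\left(v,D \right)} = \frac{1}{10} + v \left(v + 2 D\right)$ ($A{\left(v,D \right)} = \left(\left(v + D\right) + D\right) v + \frac{1}{10} = \left(\left(D + v\right) + D\right) v + \frac{1}{10} = \left(v + 2 D\right) v + \frac{1}{10} = v \left(v + 2 D\right) + \frac{1}{10} = \frac{1}{10} + v \left(v + 2 D\right)$)
$H = - \frac{2291}{10}$ ($H = -124 - \left(\frac{1}{10} + \left(-3 - 2\right)^{2} + 2 \left(-8\right) \left(-3 - 2\right)\right) = -124 - \left(\frac{1}{10} + \left(-5\right)^{2} + 2 \left(-8\right) \left(-5\right)\right) = -124 - \left(\frac{1}{10} + 25 + 80\right) = -124 - \frac{1051}{10} = - \frac{2291}{10} \approx -229.1$)
$H I = \left(- \frac{2291}{10}\right) 9 = - \frac{20619}{10}$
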